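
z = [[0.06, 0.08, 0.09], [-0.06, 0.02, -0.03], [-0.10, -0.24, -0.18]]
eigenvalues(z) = [-0.14, -0.02, 0.06]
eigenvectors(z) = [[0.42, -0.58, 0.18], [-0.01, -0.26, -0.73], [-0.91, 0.77, 0.66]]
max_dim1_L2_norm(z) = 0.32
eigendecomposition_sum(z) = [[0.09, 0.11, 0.1], [-0.00, -0.00, -0.00], [-0.18, -0.24, -0.22]] + [[-0.04, -0.02, -0.02], [-0.02, -0.01, -0.01], [0.05, 0.03, 0.02]] + [[0.01,-0.01,0.0], [-0.04,0.03,-0.02], [0.04,-0.03,0.02]]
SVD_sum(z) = [[0.05, 0.1, 0.08], [-0.01, -0.02, -0.01], [-0.11, -0.23, -0.19]] + [[0.02, -0.01, 0.01], [-0.05, 0.04, -0.02], [0.01, -0.01, 0.0]] + [[-0.0, -0.00, 0.01], [-0.0, -0.00, 0.0], [-0.0, -0.00, 0.00]]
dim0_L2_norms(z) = [0.13, 0.25, 0.2]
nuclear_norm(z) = 0.42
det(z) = 0.00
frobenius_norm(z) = 0.35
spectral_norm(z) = 0.34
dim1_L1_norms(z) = [0.23, 0.11, 0.52]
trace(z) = -0.10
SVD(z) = [[-0.39,0.33,0.86], [0.07,-0.92,0.39], [0.92,0.21,0.33]] @ diag([0.3432696201505887, 0.07139098493628912, 0.008324370937022122]) @ [[-0.35, -0.73, -0.59], [0.76, -0.59, 0.28], [-0.55, -0.35, 0.76]]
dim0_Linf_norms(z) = [0.1, 0.24, 0.18]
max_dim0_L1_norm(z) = 0.34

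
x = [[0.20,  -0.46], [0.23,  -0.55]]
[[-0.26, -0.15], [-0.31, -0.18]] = x@[[-0.65,0.72],  [0.29,0.63]]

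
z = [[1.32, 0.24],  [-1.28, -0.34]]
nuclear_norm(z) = 1.96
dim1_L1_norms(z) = [1.56, 1.62]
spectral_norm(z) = 1.88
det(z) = -0.14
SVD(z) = [[-0.71, 0.7], [0.70, 0.71]] @ diag([1.8837062742078992, 0.07517095522737115]) @ [[-0.98,-0.22], [0.22,-0.98]]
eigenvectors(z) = [[0.75, -0.16], [-0.66, 0.99]]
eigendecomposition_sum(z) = [[1.3, 0.22], [-1.15, -0.19]] + [[0.02, 0.02], [-0.13, -0.15]]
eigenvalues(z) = [1.11, -0.13]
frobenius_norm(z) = 1.89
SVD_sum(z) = [[1.31, 0.29],[-1.29, -0.29]] + [[0.01, -0.05], [0.01, -0.05]]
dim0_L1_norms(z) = [2.6, 0.58]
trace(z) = 0.98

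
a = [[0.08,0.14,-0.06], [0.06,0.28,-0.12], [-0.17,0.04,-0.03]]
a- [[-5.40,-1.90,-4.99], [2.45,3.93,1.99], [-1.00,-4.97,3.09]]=[[5.48, 2.04, 4.93], [-2.39, -3.65, -2.11], [0.83, 5.01, -3.12]]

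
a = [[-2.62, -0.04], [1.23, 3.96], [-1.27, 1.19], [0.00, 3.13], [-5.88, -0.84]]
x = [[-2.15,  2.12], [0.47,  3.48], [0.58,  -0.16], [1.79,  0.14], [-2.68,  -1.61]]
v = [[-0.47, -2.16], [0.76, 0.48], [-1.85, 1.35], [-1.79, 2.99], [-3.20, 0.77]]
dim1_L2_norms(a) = [2.62, 4.15, 1.74, 3.13, 5.94]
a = x + v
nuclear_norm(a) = 11.84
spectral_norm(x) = 4.45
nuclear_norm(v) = 7.92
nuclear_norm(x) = 8.32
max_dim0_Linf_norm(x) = 3.48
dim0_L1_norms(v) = [8.07, 7.75]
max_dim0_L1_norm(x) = 7.67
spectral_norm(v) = 5.09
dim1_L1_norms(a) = [2.66, 5.19, 2.46, 3.13, 6.72]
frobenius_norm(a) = 8.50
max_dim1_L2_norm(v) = 3.48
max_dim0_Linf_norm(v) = 3.2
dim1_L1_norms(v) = [2.63, 1.24, 3.2, 4.78, 3.97]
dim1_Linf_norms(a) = [2.62, 3.96, 1.27, 3.13, 5.88]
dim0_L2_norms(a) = [6.68, 5.25]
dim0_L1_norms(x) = [7.67, 7.51]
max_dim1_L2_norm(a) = 5.94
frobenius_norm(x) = 5.90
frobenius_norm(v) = 5.82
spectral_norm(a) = 6.93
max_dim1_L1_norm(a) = 6.72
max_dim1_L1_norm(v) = 4.78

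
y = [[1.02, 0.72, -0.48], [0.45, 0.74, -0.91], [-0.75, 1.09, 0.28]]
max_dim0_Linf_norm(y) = 1.09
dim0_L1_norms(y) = [2.22, 2.55, 1.67]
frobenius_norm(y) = 2.28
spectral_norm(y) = 1.77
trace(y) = 2.04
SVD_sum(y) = [[0.74, 0.79, -0.7], [0.69, 0.74, -0.65], [0.05, 0.05, -0.05]] + [[0.11, -0.14, -0.04], [-0.06, 0.08, 0.02], [-0.84, 1.02, 0.27]] + [[0.17, 0.07, 0.25], [-0.18, -0.07, -0.28], [0.04, 0.01, 0.05]]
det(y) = 1.12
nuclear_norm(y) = 3.60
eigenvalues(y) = [(1.5+0j), (0.27+0.82j), (0.27-0.82j)]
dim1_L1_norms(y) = [2.22, 2.1, 2.12]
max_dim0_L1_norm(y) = 2.55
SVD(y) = [[-0.73,0.13,0.67],[-0.68,-0.07,-0.73],[-0.05,-0.99,0.14]] @ diag([1.7661265840983305, 1.3639187483375217, 0.46574943572115257]) @ [[-0.57, -0.61, 0.54], [0.62, -0.76, -0.20], [0.53, 0.22, 0.82]]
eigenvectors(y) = [[-0.84+0.00j, (0.35-0.09j), (0.35+0.09j)], [-0.54+0.00j, 0.24+0.50j, (0.24-0.5j)], [(0.04+0j), 0.75+0.00j, 0.75-0.00j]]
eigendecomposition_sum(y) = [[1.32+0.00j, (0.24+0j), (-0.7-0j)],  [0.84+0.00j, (0.16+0j), -0.45-0.00j],  [(-0.06+0j), (-0.01+0j), (0.03+0j)]] + [[(-0.15+0.1j),(0.24-0.15j),0.11+0.18j], [-0.20-0.19j,(0.29+0.31j),(-0.23+0.21j)], [-0.35+0.13j,(0.55-0.18j),0.13+0.40j]] + [[-0.15-0.10j, 0.24+0.15j, 0.11-0.18j], [(-0.2+0.19j), (0.29-0.31j), (-0.23-0.21j)], [(-0.35-0.13j), 0.55+0.18j, (0.13-0.4j)]]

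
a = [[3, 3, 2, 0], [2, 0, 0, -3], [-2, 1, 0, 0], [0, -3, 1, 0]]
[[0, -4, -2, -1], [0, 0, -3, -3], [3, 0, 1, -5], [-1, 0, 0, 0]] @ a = [[-4, 1, -1, 12], [6, 6, -3, 0], [7, 25, 1, 0], [-3, -3, -2, 0]]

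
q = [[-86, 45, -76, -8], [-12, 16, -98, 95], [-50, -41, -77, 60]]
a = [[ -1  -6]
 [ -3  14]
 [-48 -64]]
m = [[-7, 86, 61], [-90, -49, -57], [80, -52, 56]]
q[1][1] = 16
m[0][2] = 61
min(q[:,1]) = -41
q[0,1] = 45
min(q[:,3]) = -8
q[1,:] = [-12, 16, -98, 95]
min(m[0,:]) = -7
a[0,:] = [-1, -6]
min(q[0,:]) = -86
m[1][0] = -90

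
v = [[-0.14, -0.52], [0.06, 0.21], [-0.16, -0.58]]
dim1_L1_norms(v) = [0.66, 0.27, 0.74]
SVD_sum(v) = [[-0.14, -0.52],  [0.06, 0.21],  [-0.16, -0.58]] + [[0.0,-0.0], [0.0,-0.00], [-0.00,0.0]]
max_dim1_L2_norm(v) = 0.6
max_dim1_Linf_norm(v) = 0.58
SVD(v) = [[-0.64, -0.65], [0.26, -0.69], [-0.72, 0.33]] @ diag([0.8364733076814156, 0.003522149416456158]) @ [[0.26, 0.96], [-0.96, 0.26]]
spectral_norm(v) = 0.84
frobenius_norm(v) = 0.84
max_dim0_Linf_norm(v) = 0.58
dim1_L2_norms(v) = [0.54, 0.22, 0.6]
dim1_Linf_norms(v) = [0.52, 0.21, 0.58]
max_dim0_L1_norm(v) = 1.31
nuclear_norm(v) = 0.84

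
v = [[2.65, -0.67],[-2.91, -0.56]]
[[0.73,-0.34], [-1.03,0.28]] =v @ [[0.32, -0.11], [0.17, 0.07]]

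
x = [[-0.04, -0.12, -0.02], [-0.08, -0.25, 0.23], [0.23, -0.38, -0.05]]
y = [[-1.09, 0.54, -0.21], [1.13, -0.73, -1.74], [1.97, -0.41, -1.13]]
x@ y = [[-0.13, 0.07, 0.24], [0.26, 0.04, 0.19], [-0.78, 0.42, 0.67]]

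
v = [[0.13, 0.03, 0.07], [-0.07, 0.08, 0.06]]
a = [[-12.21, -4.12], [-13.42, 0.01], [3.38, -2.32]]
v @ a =[[-1.75, -0.7], [-0.02, 0.15]]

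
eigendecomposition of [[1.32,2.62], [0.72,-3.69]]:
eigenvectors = [[0.99,-0.44], [0.13,0.90]]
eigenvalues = [1.67, -4.04]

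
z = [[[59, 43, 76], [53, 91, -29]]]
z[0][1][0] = 53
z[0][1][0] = 53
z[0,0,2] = 76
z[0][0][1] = 43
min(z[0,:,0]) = 53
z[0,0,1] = 43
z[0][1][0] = 53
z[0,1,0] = 53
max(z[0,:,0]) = 59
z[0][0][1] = 43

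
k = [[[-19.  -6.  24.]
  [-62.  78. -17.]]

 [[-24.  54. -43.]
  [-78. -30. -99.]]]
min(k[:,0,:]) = -43.0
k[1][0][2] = -43.0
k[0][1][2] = -17.0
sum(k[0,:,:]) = -2.0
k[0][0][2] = 24.0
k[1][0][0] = -24.0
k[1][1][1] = -30.0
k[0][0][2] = 24.0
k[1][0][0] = -24.0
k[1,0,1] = 54.0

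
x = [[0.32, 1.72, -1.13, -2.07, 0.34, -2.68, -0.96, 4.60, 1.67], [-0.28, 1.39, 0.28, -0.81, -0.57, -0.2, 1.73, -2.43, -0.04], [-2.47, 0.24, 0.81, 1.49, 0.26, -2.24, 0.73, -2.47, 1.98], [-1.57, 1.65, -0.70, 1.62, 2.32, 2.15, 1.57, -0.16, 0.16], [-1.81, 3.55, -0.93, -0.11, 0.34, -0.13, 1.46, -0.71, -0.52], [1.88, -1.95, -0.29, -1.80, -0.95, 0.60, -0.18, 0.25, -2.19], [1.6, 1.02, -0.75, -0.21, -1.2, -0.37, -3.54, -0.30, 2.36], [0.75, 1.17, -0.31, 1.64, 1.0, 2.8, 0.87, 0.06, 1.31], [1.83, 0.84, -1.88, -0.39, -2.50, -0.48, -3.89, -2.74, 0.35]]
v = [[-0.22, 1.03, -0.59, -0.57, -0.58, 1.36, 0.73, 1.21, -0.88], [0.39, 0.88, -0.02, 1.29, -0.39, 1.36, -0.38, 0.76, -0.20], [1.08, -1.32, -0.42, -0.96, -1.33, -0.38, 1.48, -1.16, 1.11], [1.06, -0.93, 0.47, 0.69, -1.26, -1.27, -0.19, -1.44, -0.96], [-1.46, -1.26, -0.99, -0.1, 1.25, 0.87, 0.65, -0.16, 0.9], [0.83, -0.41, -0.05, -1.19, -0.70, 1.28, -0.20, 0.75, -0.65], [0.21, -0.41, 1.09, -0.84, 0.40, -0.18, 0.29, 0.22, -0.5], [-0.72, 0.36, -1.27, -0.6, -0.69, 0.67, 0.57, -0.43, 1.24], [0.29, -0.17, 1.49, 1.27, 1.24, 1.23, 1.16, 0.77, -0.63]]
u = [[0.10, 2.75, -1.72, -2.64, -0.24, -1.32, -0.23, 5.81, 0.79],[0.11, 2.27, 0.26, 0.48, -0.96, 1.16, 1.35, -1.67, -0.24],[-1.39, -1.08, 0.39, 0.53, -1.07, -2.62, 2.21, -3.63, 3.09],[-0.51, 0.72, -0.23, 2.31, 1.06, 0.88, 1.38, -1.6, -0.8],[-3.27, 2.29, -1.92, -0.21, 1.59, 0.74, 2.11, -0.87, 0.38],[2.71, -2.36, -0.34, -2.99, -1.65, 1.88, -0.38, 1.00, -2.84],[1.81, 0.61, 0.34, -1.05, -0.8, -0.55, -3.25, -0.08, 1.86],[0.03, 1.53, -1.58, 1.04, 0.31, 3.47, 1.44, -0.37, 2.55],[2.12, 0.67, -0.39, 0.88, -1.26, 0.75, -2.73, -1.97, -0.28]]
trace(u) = 4.64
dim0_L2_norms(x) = [4.69, 5.21, 2.76, 3.99, 3.95, 5.04, 6.12, 6.43, 4.38]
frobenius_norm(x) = 14.56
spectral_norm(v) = 4.48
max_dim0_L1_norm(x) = 14.93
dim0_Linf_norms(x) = [2.47, 3.55, 1.88, 2.07, 2.5, 2.8, 3.89, 4.6, 2.36]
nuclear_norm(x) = 34.96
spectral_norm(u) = 9.43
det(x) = -812.21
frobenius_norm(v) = 7.94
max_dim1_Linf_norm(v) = 1.49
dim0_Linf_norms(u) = [3.27, 2.75, 1.92, 2.99, 1.65, 3.47, 3.25, 5.81, 3.09]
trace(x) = 1.95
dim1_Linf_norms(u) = [5.81, 2.27, 3.63, 2.31, 3.27, 2.99, 3.25, 3.47, 2.73]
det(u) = -46214.89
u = v + x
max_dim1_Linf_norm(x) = 4.6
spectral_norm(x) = 8.52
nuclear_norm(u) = 39.97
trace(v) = 2.69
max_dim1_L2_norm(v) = 3.27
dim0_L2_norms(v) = [2.44, 2.55, 2.6, 2.74, 2.84, 3.14, 2.26, 2.62, 2.53]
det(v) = 32.51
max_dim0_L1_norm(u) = 17.0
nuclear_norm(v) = 19.97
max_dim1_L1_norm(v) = 9.24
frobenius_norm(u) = 15.81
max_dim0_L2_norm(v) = 3.14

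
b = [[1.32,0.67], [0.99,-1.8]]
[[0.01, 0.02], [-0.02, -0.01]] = b@[[0.00,0.01], [0.01,0.01]]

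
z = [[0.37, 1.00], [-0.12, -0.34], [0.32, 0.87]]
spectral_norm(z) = 1.46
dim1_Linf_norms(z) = [1.0, 0.34, 0.87]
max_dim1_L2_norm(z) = 1.07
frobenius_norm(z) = 1.46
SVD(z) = [[-0.73, -0.35], [0.25, -0.94], [-0.64, 0.04]] @ diag([1.458140382371279, 0.005159970749973279]) @ [[-0.35, -0.94], [-0.94, 0.35]]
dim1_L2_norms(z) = [1.07, 0.36, 0.93]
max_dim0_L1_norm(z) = 2.21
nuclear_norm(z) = 1.46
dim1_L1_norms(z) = [1.37, 0.46, 1.19]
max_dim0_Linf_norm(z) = 1.0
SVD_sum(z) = [[0.37, 1.0], [-0.12, -0.34], [0.32, 0.87]] + [[0.00, -0.0], [0.0, -0.0], [-0.0, 0.00]]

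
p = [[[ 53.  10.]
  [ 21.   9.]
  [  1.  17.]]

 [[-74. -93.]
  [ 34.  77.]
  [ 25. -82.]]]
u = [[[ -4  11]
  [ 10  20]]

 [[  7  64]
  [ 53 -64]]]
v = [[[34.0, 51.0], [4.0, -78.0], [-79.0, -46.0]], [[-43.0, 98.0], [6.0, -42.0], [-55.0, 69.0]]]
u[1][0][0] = 7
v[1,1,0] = 6.0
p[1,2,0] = 25.0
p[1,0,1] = -93.0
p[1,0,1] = -93.0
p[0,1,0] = 21.0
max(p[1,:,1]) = 77.0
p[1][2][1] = -82.0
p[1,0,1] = -93.0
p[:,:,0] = [[53.0, 21.0, 1.0], [-74.0, 34.0, 25.0]]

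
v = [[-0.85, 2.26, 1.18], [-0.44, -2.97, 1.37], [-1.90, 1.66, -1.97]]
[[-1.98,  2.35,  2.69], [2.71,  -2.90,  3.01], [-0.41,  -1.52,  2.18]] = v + [[-1.13, 0.09, 1.51], [3.15, 0.07, 1.64], [1.49, -3.18, 4.15]]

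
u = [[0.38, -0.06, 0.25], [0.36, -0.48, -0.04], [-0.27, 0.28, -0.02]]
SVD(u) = [[-0.45, 0.88, 0.15], [-0.74, -0.46, 0.49], [0.50, 0.1, 0.86]] @ diag([0.7803383873430614, 0.33892474100774617, 0.0014216791699326898]) @ [[-0.73, 0.67, -0.12], [0.42, 0.58, 0.7], [-0.54, -0.46, 0.71]]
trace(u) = -0.12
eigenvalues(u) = [-0.35, 0.23, 0.0]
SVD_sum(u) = [[0.25,-0.23,0.04],[0.43,-0.39,0.07],[-0.28,0.26,-0.05]] + [[0.13, 0.17, 0.21],  [-0.07, -0.09, -0.11],  [0.01, 0.02, 0.02]] + [[-0.0, -0.0, 0.00], [-0.00, -0.00, 0.00], [-0.00, -0.00, 0.00]]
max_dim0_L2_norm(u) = 0.59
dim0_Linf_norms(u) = [0.38, 0.48, 0.25]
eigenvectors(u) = [[-0.24, -0.81, -0.54],[-0.83, -0.44, -0.46],[0.50, 0.39, 0.7]]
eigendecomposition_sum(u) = [[0.05, -0.15, -0.06], [0.19, -0.53, -0.20], [-0.11, 0.32, 0.12]] + [[0.33, 0.10, 0.32], [0.18, 0.05, 0.17], [-0.16, -0.05, -0.15]] + [[-0.0, -0.00, -0.01], [-0.0, -0.00, -0.01], [0.00, 0.01, 0.01]]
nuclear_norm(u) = 1.12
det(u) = -0.00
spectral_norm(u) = 0.78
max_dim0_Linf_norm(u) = 0.48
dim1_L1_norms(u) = [0.69, 0.88, 0.57]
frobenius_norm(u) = 0.85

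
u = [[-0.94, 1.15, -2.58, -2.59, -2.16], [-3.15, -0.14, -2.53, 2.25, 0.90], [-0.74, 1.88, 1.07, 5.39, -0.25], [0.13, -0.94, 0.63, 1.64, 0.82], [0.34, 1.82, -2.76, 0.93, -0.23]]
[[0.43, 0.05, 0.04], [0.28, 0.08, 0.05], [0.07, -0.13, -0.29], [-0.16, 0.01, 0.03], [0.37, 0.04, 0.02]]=u@[[-0.03, 0.01, 0.03],[0.07, -0.04, -0.08],[-0.09, -0.04, -0.06],[-0.0, -0.0, -0.01],[-0.04, -0.00, 0.01]]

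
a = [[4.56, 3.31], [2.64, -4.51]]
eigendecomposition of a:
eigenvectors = [[0.97, -0.32], [0.26, 0.95]]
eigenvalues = [5.44, -5.39]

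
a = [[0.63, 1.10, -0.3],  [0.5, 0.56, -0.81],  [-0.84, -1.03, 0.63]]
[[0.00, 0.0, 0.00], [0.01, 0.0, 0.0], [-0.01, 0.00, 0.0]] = a @ [[-0.0, 0.00, 0.0],[0.0, -0.00, -0.00],[-0.01, 0.0, 0.0]]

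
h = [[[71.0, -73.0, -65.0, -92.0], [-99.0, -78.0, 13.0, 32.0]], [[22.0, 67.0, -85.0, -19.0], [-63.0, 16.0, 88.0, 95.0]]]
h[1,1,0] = -63.0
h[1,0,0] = 22.0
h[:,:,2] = [[-65.0, 13.0], [-85.0, 88.0]]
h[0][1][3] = 32.0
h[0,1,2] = 13.0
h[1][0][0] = 22.0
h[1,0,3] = -19.0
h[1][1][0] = -63.0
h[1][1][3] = 95.0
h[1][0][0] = 22.0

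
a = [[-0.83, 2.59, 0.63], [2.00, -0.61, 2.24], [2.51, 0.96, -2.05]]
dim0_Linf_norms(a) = [2.51, 2.59, 2.24]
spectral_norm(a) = 3.42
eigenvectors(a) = [[0.59+0.00j,  -0.18+0.49j,  (-0.18-0.49j)],[0.67+0.00j,  (-0.22-0.5j),  (-0.22+0.5j)],[0.45+0.00j,  0.66+0.00j,  0.66-0.00j]]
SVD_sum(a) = [[-0.87,  -0.01,  0.51], [0.51,  0.01,  -0.30], [2.77,  0.03,  -1.62]] + [[-0.61, 0.94, -1.02], [1.08, -1.67, 1.81], [-0.39, 0.6, -0.65]] + [[0.65, 1.66, 1.14], [0.41, 1.05, 0.72], [0.13, 0.33, 0.23]]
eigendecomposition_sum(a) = [[1.02-0.00j, (0.99-0j), (0.61+0j)], [(1.17-0j), (1.14-0j), (0.7+0j)], [(0.79-0j), (0.77-0j), (0.47+0j)]] + [[(-0.92+0.39j), (0.8+0.38j), (0.01-1.07j)],[0.41-0.97j, -0.88+0.30j, (0.77+0.81j)],[0.86+0.92j, (0.1-1.11j), (-1.26+0.45j)]] + [[-0.92-0.39j, 0.80-0.38j, 0.01+1.07j], [(0.41+0.97j), (-0.88-0.3j), (0.77-0.81j)], [(0.86-0.92j), (0.1+1.11j), -1.26-0.45j]]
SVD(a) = [[-0.30, 0.47, 0.83], [0.17, -0.83, 0.53], [0.94, 0.30, 0.17]] @ diag([3.416922464452128, 3.236548582011959, 2.541100971665386]) @ [[0.86, 0.01, -0.51], [-0.40, 0.62, -0.67], [0.31, 0.78, 0.54]]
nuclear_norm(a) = 9.19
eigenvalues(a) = [(2.63+0j), (-3.06+1.14j), (-3.06-1.14j)]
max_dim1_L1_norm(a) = 5.52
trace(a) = -3.49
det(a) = 28.10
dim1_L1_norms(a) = [4.05, 4.85, 5.52]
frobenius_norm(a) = 5.35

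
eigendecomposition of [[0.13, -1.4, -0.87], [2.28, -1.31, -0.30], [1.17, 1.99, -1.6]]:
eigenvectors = [[(-0.09+0.55j), -0.09-0.55j, 0.20+0.00j], [(0.42+0.36j), 0.42-0.36j, -0.28+0.00j], [0.62+0.00j, (0.62-0j), 0.94+0.00j]]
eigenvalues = [(-0.42+2.17j), (-0.42-2.17j), (-1.95+0j)]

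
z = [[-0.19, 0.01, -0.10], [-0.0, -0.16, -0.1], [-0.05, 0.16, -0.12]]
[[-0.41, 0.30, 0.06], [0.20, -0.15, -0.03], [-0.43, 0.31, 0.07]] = z @ [[1.75, -1.27, -0.27], [-1.66, 1.21, 0.26], [0.61, -0.44, -0.09]]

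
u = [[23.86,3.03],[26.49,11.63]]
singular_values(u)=[37.25, 5.29]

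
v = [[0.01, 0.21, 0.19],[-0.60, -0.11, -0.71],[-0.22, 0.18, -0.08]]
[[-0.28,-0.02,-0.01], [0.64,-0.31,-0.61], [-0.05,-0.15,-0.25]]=v @[[-0.07, -0.16, 0.98], [-0.68, -0.71, -0.17], [-0.73, 0.68, 0.06]]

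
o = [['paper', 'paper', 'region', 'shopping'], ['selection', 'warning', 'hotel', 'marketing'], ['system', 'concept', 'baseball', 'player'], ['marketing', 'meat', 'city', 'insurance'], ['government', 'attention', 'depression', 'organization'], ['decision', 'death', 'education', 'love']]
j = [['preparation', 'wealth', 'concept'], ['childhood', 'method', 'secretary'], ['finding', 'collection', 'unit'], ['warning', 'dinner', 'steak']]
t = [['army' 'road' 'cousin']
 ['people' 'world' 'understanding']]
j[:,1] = ['wealth', 'method', 'collection', 'dinner']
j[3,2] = 'steak'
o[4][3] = 'organization'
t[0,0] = 'army'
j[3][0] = 'warning'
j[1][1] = 'method'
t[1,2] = 'understanding'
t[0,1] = 'road'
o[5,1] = 'death'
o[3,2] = 'city'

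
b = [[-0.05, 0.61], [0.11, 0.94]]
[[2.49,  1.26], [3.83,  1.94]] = b @ [[-0.06,-0.03],  [4.08,2.07]]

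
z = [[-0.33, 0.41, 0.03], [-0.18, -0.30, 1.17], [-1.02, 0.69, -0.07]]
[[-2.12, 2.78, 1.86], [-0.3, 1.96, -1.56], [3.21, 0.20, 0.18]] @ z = [[-1.70,-0.42,3.06],[1.34,-1.79,2.39],[-1.28,1.38,0.32]]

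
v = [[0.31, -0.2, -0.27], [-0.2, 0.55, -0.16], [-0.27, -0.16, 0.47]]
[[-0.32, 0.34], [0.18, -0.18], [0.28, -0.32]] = v@[[0.04, 0.95],[0.58, -0.03],[0.82, -0.15]]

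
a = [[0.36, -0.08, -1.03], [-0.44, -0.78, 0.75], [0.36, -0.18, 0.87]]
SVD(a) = [[-0.61, -0.32, 0.73], [0.63, -0.75, 0.19], [0.48, 0.57, 0.66]] @ diag([1.6407322406901497, 0.7133146692729246, 0.5286585826031199]) @ [[-0.2, -0.32, 0.93], [0.59, 0.71, 0.37], [0.78, -0.62, -0.05]]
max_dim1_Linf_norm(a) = 1.03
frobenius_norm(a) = 1.87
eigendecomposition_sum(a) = [[-0.05+0.00j, -0.11-0.00j, (0.02-0j)], [-0.33+0.00j, -0.75-0.00j, 0.13-0.00j], [-0.03+0.00j, (-0.06-0j), 0.01-0.00j]] + [[0.20+0.38j,(0.01-0.09j),(-0.52+0.52j)], [-0.06-0.21j,(-0.02+0.04j),0.31-0.19j], [0.19-0.21j,(-0.06+0.01j),0.43+0.21j]] + [[(0.2-0.38j), (0.01+0.09j), (-0.52-0.52j)], [(-0.06+0.21j), (-0.02-0.04j), (0.31+0.19j)], [(0.19+0.21j), (-0.06-0.01j), (0.43-0.21j)]]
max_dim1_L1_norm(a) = 1.97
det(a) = -0.62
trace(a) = 0.45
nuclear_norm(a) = 2.88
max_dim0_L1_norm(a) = 2.65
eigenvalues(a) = [(-0.78+0j), (0.62+0.64j), (0.62-0.64j)]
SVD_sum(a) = [[0.20,0.32,-0.92], [-0.20,-0.33,0.96], [-0.16,-0.26,0.73]] + [[-0.14, -0.16, -0.09], [-0.32, -0.38, -0.20], [0.24, 0.29, 0.15]] + [[0.30, -0.24, -0.02], [0.08, -0.06, -0.01], [0.27, -0.22, -0.02]]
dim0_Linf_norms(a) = [0.44, 0.78, 1.03]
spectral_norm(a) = 1.64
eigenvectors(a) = [[0.14+0.00j,  (-0.78+0j),  (-0.78-0j)], [(0.99+0j),  (0.37+0.09j),  (0.37-0.09j)], [(0.08+0j),  0.16+0.48j,  (0.16-0.48j)]]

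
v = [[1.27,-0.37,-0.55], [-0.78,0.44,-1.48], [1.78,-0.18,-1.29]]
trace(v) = 0.42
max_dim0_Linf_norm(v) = 1.78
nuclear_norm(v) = 4.50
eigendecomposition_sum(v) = [[(0.95+0j), -0.33+0.00j, -0.01+0.00j], [-1.67+0.00j, 0.57+0.00j, 0.03+0.00j], [(0.71+0j), -0.24+0.00j, -0.01+0.00j]] + [[0.16+0.47j, (-0.02+0.09j), -0.27-0.40j], [0.45+1.34j, -0.07+0.27j, (-0.75-1.16j)], [0.54+0.54j, 0.03+0.14j, (-0.64-0.38j)]] + [[0.16-0.47j, (-0.02-0.09j), -0.27+0.40j], [0.45-1.34j, (-0.07-0.27j), -0.75+1.16j], [0.54-0.54j, (0.03-0.14j), (-0.64+0.38j)]]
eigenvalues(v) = [(1.51+0j), (-0.55+0.36j), (-0.55-0.36j)]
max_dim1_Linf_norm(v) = 1.78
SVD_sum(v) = [[1.14,-0.18,-0.78], [0.11,-0.02,-0.07], [1.81,-0.28,-1.23]] + [[0.16, -0.08, 0.25],[-0.88, 0.48, -1.4],[-0.05, 0.03, -0.07]] + [[-0.03,  -0.11,  -0.02], [-0.01,  -0.02,  -0.00], [0.02,  0.07,  0.01]]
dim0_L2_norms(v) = [2.32, 0.6, 2.04]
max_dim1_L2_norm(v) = 2.21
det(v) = 0.64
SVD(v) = [[-0.53, 0.17, -0.83], [-0.05, -0.98, -0.17], [-0.84, -0.05, 0.53]] @ diag([2.6104809055761895, 1.753670584573739, 0.14010325628947934]) @ [[-0.82, 0.13, 0.56], [0.51, -0.28, 0.81], [0.26, 0.95, 0.16]]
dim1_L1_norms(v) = [2.19, 2.7, 3.25]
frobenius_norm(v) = 3.15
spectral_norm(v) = 2.61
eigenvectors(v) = [[-0.46+0.00j, -0.29+0.00j, -0.29-0.00j], [0.82+0.00j, (-0.84+0j), -0.84-0.00j], [(-0.35+0j), (-0.41+0.2j), (-0.41-0.2j)]]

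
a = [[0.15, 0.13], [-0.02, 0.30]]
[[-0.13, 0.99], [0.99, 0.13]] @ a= [[-0.04, 0.28], [0.15, 0.17]]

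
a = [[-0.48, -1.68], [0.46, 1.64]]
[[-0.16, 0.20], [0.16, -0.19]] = a@[[0.02, -0.03], [0.09, -0.11]]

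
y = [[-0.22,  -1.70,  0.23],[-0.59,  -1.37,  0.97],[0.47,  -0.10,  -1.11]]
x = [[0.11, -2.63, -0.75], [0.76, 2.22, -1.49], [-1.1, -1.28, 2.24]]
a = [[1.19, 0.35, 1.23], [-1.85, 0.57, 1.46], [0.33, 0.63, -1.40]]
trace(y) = -2.70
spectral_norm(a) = 2.66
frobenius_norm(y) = 2.76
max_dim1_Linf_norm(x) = 2.63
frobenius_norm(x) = 4.80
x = a @ y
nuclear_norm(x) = 6.65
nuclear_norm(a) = 5.43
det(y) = 0.14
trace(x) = 4.57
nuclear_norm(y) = 3.77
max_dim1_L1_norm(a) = 3.88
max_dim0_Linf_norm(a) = 1.85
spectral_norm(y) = 2.45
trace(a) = 0.36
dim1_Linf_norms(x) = [2.63, 2.22, 2.24]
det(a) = -4.45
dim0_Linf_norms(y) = [0.59, 1.7, 1.11]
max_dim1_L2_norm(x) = 2.8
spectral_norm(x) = 4.11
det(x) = -0.60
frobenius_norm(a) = 3.38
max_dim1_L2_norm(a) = 2.42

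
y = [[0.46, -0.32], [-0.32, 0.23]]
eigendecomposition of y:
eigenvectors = [[0.82, 0.58], [-0.58, 0.82]]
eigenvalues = [0.69, 0.0]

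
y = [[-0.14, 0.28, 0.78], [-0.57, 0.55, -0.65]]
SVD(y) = [[-0.48, 0.88], [0.88, 0.48]] @ diag([1.0958337322745328, 0.7452841278393545]) @ [[-0.39, 0.32, -0.86], [-0.53, 0.69, 0.49]]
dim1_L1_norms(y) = [1.2, 1.77]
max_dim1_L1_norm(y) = 1.77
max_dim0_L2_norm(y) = 1.02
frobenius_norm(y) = 1.33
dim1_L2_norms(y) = [0.84, 1.02]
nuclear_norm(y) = 1.84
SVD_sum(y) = [[0.21, -0.17, 0.46], [-0.38, 0.30, -0.83]] + [[-0.35, 0.45, 0.32], [-0.19, 0.25, 0.18]]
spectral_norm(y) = 1.10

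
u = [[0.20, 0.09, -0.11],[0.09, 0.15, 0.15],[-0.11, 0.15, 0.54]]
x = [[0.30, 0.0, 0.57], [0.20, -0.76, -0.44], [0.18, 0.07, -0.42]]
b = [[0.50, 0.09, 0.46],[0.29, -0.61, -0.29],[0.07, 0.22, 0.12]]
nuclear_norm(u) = 0.89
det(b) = 0.04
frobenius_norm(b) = 1.04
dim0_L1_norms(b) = [0.86, 0.92, 0.87]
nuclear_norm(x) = 1.91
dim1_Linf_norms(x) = [0.57, 0.76, 0.42]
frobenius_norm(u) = 0.66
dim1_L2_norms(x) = [0.64, 0.9, 0.46]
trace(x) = -0.88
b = x + u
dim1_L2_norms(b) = [0.69, 0.74, 0.26]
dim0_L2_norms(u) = [0.25, 0.23, 0.57]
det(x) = 0.19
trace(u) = 0.89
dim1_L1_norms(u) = [0.4, 0.39, 0.8]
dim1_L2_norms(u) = [0.25, 0.23, 0.57]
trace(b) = 0.01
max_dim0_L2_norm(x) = 0.83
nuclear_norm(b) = 1.53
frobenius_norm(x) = 1.20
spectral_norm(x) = 0.98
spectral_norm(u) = 0.61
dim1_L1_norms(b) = [1.05, 1.19, 0.41]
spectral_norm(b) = 0.79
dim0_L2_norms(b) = [0.58, 0.65, 0.56]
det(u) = 0.00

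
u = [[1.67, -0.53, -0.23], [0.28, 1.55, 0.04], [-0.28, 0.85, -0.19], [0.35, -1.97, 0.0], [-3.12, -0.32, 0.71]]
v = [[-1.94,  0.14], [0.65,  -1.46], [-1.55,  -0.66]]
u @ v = [[-3.23, 1.16], [0.4, -2.25], [1.39, -1.15], [-1.96, 2.93], [4.74, -0.44]]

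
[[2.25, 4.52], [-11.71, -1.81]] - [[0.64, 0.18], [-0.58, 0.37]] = [[1.61, 4.34],[-11.13, -2.18]]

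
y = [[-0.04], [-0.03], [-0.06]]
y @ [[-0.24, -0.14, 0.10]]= [[0.01, 0.01, -0.00], [0.01, 0.0, -0.00], [0.01, 0.01, -0.01]]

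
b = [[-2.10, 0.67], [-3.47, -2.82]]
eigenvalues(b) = [(-2.46+1.48j), (-2.46-1.48j)]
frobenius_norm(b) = 4.99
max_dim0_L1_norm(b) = 5.57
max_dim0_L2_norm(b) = 4.06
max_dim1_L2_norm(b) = 4.47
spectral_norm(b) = 4.66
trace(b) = -4.92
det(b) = 8.25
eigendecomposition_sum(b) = [[(-1.05+1.04j), 0.34+0.56j], [-1.74-2.88j, -1.41+0.44j]] + [[(-1.05-1.04j), (0.34-0.56j)], [-1.74+2.88j, (-1.41-0.44j)]]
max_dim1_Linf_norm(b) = 3.47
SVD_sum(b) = [[-1.2, -0.76], [-3.76, -2.36]] + [[-0.90, 1.43], [0.29, -0.46]]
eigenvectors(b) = [[-0.09-0.39j,(-0.09+0.39j)], [(0.92+0j),(0.92-0j)]]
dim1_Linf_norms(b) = [2.1, 3.47]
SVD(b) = [[-0.30, -0.95], [-0.95, 0.3]] @ diag([4.660587647956665, 1.7694978880218413]) @ [[0.85, 0.53], [0.53, -0.85]]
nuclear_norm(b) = 6.43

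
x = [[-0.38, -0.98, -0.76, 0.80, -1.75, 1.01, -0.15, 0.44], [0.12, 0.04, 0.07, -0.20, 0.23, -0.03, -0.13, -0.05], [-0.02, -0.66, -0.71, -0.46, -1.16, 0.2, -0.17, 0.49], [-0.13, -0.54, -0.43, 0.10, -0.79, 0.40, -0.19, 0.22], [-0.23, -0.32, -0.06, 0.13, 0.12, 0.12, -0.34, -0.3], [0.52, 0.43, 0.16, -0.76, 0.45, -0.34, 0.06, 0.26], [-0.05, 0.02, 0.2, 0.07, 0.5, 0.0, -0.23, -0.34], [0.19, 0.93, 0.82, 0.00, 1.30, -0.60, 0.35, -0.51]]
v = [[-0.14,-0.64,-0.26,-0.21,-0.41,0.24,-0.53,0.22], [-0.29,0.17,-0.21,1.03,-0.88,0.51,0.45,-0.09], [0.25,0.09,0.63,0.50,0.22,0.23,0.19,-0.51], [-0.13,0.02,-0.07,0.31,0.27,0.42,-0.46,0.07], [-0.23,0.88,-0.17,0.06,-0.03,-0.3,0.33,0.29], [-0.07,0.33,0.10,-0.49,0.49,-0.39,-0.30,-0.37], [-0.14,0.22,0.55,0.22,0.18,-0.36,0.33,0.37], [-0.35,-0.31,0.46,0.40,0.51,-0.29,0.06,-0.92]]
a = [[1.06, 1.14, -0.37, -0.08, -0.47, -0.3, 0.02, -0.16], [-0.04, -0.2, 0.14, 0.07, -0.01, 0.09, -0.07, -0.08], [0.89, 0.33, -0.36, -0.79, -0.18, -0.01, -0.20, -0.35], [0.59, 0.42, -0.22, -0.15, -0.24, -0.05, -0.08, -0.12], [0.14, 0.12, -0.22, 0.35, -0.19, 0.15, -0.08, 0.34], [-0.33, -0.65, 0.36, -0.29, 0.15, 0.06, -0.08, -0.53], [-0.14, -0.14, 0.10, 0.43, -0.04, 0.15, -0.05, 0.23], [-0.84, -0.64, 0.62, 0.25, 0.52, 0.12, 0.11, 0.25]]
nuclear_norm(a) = 5.14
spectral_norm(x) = 3.83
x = a @ v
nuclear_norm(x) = 6.41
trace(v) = -0.04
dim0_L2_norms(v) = [0.62, 1.21, 1.03, 1.38, 1.26, 1.0, 1.02, 1.24]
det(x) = -0.00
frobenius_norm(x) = 4.15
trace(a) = 0.42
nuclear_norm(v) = 7.43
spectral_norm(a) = 2.67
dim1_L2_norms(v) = [1.05, 1.57, 1.06, 0.76, 1.07, 0.99, 0.91, 1.34]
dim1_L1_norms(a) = [3.6, 0.7, 3.11, 1.87, 1.59, 2.45, 1.28, 3.35]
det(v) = -0.00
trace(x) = -1.91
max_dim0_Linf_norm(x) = 1.75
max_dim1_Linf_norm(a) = 1.14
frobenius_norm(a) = 3.03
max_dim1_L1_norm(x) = 6.27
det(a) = 0.00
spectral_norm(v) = 1.81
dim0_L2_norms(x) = [0.73, 1.69, 1.42, 1.23, 2.69, 1.31, 0.63, 1.01]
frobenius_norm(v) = 3.16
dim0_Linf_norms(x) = [0.52, 0.98, 0.82, 0.8, 1.75, 1.01, 0.35, 0.51]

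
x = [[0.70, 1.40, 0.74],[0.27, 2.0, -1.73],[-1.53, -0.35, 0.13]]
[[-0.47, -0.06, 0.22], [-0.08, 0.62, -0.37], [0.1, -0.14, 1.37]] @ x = [[-0.68, -0.85, -0.22], [0.68, 1.26, -1.18], [-2.06, -0.62, 0.49]]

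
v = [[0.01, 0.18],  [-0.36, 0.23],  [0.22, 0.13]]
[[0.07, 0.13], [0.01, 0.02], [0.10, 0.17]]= v @ [[0.22, 0.39],[0.39, 0.68]]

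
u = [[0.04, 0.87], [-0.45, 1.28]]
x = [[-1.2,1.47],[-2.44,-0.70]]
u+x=[[-1.16, 2.34], [-2.89, 0.58]]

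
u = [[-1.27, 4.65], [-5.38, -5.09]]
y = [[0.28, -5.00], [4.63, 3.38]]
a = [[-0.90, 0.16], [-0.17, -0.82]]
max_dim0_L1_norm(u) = 9.74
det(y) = 24.10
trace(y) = 3.66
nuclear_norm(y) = 10.30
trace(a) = -1.72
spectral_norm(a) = 0.92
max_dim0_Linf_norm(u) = 5.38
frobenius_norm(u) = 8.84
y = a @ u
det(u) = 31.48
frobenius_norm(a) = 1.24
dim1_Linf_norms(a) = [0.9, 0.82]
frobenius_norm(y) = 7.61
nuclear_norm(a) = 1.75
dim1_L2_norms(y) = [5.01, 5.73]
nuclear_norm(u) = 11.88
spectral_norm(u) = 7.88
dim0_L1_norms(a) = [1.07, 0.98]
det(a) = 0.77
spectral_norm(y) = 6.71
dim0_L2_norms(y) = [4.64, 6.04]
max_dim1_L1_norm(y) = 8.01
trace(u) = -6.36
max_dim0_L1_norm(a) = 1.07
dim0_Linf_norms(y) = [4.63, 5.0]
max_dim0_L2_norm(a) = 0.92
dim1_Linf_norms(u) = [4.65, 5.38]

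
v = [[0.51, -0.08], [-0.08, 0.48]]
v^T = [[0.51, -0.08], [-0.08, 0.48]]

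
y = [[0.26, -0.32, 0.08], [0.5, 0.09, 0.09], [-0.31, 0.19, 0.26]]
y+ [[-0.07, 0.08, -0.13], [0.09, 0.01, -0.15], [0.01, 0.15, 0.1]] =[[0.19, -0.24, -0.05], [0.59, 0.10, -0.06], [-0.30, 0.34, 0.36]]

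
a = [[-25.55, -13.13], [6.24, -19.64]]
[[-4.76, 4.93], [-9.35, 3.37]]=a @ [[-0.05, -0.09], [0.46, -0.2]]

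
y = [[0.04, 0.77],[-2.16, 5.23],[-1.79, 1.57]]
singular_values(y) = [6.1, 1.05]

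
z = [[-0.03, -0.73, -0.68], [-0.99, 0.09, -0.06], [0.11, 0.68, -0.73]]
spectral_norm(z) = 1.00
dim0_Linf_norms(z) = [0.99, 0.73, 0.73]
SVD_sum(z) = [[-0.12, -0.26, 0.14], [-0.11, -0.23, 0.12], [0.35, 0.74, -0.39]] + [[-0.32, -0.21, -0.70], [-0.17, -0.11, -0.37], [-0.17, -0.11, -0.36]] + [[0.42, -0.25, -0.11], [-0.71, 0.43, 0.19], [-0.07, 0.05, 0.02]]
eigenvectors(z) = [[(0.66+0j), -0.11-0.52j, (-0.11+0.52j)], [(-0.71+0j), 0.12-0.48j, 0.12+0.48j], [(-0.24+0j), -0.69+0.00j, -0.69-0.00j]]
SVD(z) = [[-0.32, -0.8, 0.50],[-0.28, -0.43, -0.86],[0.9, -0.42, -0.09]] @ diag([1.0048774027663296, 0.9985175170296258, 0.9942757030092753]) @ [[0.39, 0.82, -0.42], [0.40, 0.27, 0.88], [0.83, -0.51, -0.23]]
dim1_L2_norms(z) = [1.0, 1.0, 1.0]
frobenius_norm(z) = 1.73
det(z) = 1.00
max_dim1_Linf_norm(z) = 0.99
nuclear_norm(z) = 3.00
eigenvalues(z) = [(0.99+0j), (-0.83+0.56j), (-0.83-0.56j)]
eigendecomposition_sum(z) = [[0.44-0.00j, (-0.47-0j), (-0.16+0j)], [(-0.47+0j), 0.50+0.00j, (0.17+0j)], [(-0.16+0j), (0.17+0j), (0.06+0j)]] + [[(-0.23+0.16j), (-0.13+0.23j), (-0.26-0.25j)],[-0.26+0.03j, -0.21+0.14j, (-0.11-0.32j)],[0.13+0.34j, (0.26+0.23j), (-0.39+0.26j)]] + [[-0.23-0.16j,-0.13-0.23j,(-0.26+0.25j)], [(-0.26-0.03j),-0.21-0.14j,-0.11+0.32j], [(0.13-0.34j),(0.26-0.23j),(-0.39-0.26j)]]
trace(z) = -0.67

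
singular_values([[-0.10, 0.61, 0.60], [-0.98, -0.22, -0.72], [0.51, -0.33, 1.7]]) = [2.12, 0.73, 0.72]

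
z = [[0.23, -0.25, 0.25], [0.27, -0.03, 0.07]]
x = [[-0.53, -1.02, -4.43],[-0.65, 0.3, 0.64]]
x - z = [[-0.76, -0.77, -4.68], [-0.92, 0.33, 0.57]]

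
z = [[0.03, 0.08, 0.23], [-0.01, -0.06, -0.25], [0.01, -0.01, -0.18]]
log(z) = [[(-3.89-1.88j), (-0.23-5.26j), -3.09+0.81j], [(-0.14+1.74j), (-3.78+4.96j), 3.27-0.28j], [(-0.08-0.34j), 0.18-0.36j, (-1.96+3.2j)]]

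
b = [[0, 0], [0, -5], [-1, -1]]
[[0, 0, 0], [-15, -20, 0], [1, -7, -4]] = b @ [[-4, 3, 4], [3, 4, 0]]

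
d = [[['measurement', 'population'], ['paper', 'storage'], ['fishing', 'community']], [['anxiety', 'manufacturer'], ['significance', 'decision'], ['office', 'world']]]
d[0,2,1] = 'community'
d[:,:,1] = [['population', 'storage', 'community'], ['manufacturer', 'decision', 'world']]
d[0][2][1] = 'community'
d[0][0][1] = 'population'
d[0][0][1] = 'population'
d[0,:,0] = ['measurement', 'paper', 'fishing']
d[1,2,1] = 'world'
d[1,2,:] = ['office', 'world']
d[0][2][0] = 'fishing'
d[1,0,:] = ['anxiety', 'manufacturer']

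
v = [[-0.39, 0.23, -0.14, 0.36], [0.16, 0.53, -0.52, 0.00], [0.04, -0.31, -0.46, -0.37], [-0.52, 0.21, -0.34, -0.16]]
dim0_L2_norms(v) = [0.67, 0.69, 0.79, 0.54]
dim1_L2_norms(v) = [0.6, 0.76, 0.67, 0.68]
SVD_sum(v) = [[-0.15, 0.21, -0.28, -0.01],[-0.24, 0.34, -0.45, -0.01],[-0.06, 0.09, -0.11, -0.00],[-0.22, 0.32, -0.42, -0.01]] + [[-0.14, 0.17, 0.2, 0.27], [0.03, -0.04, -0.04, -0.06], [0.21, -0.27, -0.31, -0.42], [0.0, -0.00, -0.00, -0.01]] + [[-0.12, -0.07, 0.01, -0.02], [0.37, 0.22, -0.03, 0.07], [-0.13, -0.08, 0.01, -0.02], [-0.28, -0.17, 0.02, -0.06]] + [[0.02, -0.08, -0.07, 0.12], [-0.0, 0.00, 0.0, -0.01], [0.01, -0.05, -0.05, 0.08], [-0.02, 0.06, 0.06, -0.09]]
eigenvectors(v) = [[(0.17+0j), (0.2-0.53j), (0.2+0.53j), 0.27+0.00j],  [-0.39+0.00j, -0.30+0.13j, -0.30-0.13j, 0.91+0.00j],  [(-0.87+0j), (-0.31+0.23j), -0.31-0.23j, -0.28+0.00j],  [(-0.24+0j), (0.65+0j), 0.65-0.00j, 0.16+0.00j]]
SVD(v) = [[-0.41, 0.54, -0.24, -0.69],[-0.66, -0.12, 0.74, 0.03],[-0.16, -0.83, -0.26, -0.46],[-0.61, -0.01, -0.57, 0.55]] @ diag([0.9326723090673891, 0.7486564068269397, 0.5909051106065994, 0.2312295367700307]) @ [[0.39, -0.56, 0.73, 0.01],[-0.34, 0.43, 0.50, 0.67],[0.84, 0.5, -0.07, 0.17],[-0.12, 0.50, 0.46, -0.72]]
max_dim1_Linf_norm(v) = 0.53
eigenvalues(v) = [(-0.71+0j), (-0.25+0.34j), (-0.25-0.34j), (0.74+0j)]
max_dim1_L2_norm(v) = 0.76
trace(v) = -0.48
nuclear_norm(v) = 2.50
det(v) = -0.10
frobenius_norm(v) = 1.35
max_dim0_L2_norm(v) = 0.79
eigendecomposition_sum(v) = [[(0.06-0j), (0.01-0j), (0.13+0j), (0.05-0j)], [(-0.13+0j), (-0.03+0j), -0.30-0.00j, (-0.11+0j)], [-0.30+0.00j, -0.07+0.00j, (-0.66-0j), -0.25+0.00j], [-0.08+0.00j, (-0.02+0j), (-0.18-0j), -0.07+0.00j]] + [[-0.23+0.12j, 0.02-0.05j, (-0.09+0.02j), (0.14+0.1j)], [(0.14+0.05j), (-0.03+0.01j), 0.04+0.03j, -0.01-0.10j], [0.17+0.02j, (-0.03+0.02j), (0.06+0.02j), (-0.04-0.11j)], [-0.22-0.19j, (0.06-0j), -0.05-0.09j, (-0.06+0.19j)]] + [[(-0.23-0.12j), 0.02+0.05j, -0.09-0.02j, 0.14-0.10j], [(0.14-0.05j), -0.03-0.01j, 0.04-0.03j, (-0.01+0.1j)], [0.17-0.02j, -0.03-0.02j, 0.06-0.02j, (-0.04+0.11j)], [-0.22+0.19j, 0.06+0.00j, (-0.05+0.09j), (-0.06-0.19j)]] + [[0.00+0.00j, (0.18-0j), (-0.09+0j), (0.04+0j)], [0.02+0.00j, (0.61-0j), (-0.31+0j), 0.13+0.00j], [(-0-0j), (-0.19+0j), 0.09-0.00j, -0.04-0.00j], [0.00+0.00j, (0.11-0j), -0.05+0.00j, (0.02+0j)]]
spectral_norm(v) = 0.93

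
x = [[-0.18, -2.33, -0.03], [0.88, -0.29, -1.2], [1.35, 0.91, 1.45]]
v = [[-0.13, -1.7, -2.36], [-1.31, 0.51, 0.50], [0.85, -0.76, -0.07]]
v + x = [[-0.31, -4.03, -2.39],[-0.43, 0.22, -0.70],[2.20, 0.15, 1.38]]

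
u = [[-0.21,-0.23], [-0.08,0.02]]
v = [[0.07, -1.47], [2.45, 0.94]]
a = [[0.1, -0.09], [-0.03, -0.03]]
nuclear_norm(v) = 4.05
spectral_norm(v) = 2.68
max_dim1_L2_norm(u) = 0.31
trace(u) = -0.19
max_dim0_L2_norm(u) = 0.23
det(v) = 3.67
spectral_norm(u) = 0.31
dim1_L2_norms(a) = [0.13, 0.04]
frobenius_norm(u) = 0.32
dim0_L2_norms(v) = [2.45, 1.74]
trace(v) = 1.01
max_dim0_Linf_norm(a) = 0.1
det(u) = -0.02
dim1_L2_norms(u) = [0.31, 0.08]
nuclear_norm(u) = 0.39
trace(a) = 0.07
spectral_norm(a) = 0.13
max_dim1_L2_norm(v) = 2.62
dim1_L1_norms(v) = [1.54, 3.39]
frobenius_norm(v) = 3.01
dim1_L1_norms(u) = [0.44, 0.1]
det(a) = -0.01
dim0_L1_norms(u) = [0.29, 0.25]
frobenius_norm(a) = 0.14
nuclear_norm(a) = 0.18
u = a @ v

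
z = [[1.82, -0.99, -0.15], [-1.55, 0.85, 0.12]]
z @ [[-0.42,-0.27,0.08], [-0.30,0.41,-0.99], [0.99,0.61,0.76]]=[[-0.62, -0.99, 1.01], [0.51, 0.84, -0.87]]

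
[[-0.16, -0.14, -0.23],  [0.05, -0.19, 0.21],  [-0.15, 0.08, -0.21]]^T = [[-0.16, 0.05, -0.15], [-0.14, -0.19, 0.08], [-0.23, 0.21, -0.21]]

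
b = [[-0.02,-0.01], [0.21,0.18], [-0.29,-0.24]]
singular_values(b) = [0.47, 0.01]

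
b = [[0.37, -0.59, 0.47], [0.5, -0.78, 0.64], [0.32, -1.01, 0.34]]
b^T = [[0.37, 0.5, 0.32], [-0.59, -0.78, -1.01], [0.47, 0.64, 0.34]]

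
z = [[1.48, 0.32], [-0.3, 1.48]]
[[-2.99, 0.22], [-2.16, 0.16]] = z @ [[-1.63, 0.12], [-1.79, 0.13]]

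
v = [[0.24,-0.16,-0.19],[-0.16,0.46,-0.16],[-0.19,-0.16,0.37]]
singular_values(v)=[0.58, 0.49, 0.0]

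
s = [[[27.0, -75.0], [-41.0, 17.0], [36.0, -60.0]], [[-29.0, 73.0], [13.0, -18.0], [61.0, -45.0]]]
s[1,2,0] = 61.0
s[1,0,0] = -29.0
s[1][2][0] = 61.0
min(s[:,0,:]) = -75.0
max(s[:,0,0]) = 27.0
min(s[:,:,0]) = -41.0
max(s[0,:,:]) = 36.0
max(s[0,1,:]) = 17.0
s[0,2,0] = 36.0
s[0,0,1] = -75.0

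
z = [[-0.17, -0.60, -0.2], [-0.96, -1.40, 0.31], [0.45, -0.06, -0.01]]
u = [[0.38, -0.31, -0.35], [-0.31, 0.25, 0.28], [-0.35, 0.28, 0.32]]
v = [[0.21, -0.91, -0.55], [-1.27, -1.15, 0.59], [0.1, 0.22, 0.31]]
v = z + u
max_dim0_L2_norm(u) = 0.6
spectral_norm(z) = 1.82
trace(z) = -1.58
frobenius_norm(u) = 0.95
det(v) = -0.42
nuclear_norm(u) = 0.96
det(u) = -0.00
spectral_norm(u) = 0.95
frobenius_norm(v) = 2.15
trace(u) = 0.95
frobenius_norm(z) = 1.90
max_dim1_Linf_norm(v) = 1.27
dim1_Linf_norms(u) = [0.38, 0.31, 0.35]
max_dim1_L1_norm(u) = 1.04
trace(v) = -0.63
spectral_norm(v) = 1.84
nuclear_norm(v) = 3.14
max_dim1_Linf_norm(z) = 1.4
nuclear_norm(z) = 2.55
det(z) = -0.22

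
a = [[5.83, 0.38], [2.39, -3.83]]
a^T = [[5.83, 2.39], [0.38, -3.83]]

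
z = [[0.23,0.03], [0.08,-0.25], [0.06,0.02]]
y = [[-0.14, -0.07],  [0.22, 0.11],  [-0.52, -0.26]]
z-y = [[0.37, 0.1], [-0.14, -0.36], [0.58, 0.28]]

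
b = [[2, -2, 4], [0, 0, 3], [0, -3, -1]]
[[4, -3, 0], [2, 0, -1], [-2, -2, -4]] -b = [[2, -1, -4], [2, 0, -4], [-2, 1, -3]]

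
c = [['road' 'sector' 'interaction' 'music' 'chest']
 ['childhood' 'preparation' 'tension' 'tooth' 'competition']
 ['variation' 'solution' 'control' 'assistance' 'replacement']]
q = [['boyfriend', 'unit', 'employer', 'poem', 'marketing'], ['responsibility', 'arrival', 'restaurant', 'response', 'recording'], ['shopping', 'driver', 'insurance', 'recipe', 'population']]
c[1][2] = 'tension'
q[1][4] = 'recording'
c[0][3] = 'music'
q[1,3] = 'response'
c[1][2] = 'tension'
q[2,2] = 'insurance'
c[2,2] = 'control'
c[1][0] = 'childhood'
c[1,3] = 'tooth'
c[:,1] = ['sector', 'preparation', 'solution']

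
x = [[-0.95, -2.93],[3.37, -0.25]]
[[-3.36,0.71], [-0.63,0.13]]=x @ [[-0.1, 0.02], [1.18, -0.25]]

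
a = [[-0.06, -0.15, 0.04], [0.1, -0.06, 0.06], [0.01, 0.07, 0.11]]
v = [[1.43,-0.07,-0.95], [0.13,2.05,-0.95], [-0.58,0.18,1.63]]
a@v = [[-0.13, -0.3, 0.26], [0.1, -0.12, 0.06], [-0.04, 0.16, 0.1]]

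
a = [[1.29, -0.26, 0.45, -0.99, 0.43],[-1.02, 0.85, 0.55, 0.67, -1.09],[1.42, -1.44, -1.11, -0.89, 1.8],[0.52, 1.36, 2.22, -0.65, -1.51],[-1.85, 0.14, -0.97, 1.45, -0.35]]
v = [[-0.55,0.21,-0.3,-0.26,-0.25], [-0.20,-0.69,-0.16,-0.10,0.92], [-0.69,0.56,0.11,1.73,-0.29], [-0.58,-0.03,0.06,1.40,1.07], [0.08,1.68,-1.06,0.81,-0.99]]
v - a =[[-1.84, 0.47, -0.75, 0.73, -0.68],[0.82, -1.54, -0.71, -0.77, 2.01],[-2.11, 2.0, 1.22, 2.62, -2.09],[-1.1, -1.39, -2.16, 2.05, 2.58],[1.93, 1.54, -0.09, -0.64, -0.64]]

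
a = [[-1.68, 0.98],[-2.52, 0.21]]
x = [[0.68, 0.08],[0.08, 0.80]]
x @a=[[-1.34,0.68], [-2.15,0.25]]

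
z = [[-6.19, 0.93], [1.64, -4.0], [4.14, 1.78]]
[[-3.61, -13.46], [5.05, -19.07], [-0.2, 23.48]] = z @ [[0.42, 3.08], [-1.09, 6.03]]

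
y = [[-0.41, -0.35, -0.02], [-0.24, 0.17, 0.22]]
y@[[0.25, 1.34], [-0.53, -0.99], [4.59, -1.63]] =[[-0.01, -0.17], [0.86, -0.85]]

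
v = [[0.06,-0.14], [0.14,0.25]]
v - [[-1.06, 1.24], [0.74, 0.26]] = [[1.12, -1.38], [-0.60, -0.01]]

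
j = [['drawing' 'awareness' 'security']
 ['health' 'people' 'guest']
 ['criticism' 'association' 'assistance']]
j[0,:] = ['drawing', 'awareness', 'security']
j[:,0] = ['drawing', 'health', 'criticism']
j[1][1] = 'people'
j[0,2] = 'security'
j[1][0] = 'health'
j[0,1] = 'awareness'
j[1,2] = 'guest'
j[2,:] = ['criticism', 'association', 'assistance']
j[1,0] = 'health'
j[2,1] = 'association'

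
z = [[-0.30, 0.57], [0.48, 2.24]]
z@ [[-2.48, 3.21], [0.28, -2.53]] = [[0.9, -2.41], [-0.56, -4.13]]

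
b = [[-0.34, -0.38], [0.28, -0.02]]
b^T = [[-0.34, 0.28], [-0.38, -0.02]]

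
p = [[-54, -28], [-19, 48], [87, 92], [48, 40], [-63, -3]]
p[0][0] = -54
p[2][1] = 92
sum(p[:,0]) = -1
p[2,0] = 87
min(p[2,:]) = 87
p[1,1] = 48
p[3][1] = 40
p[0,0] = -54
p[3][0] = 48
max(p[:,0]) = 87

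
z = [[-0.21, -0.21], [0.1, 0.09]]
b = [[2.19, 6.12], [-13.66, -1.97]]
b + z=[[1.98, 5.91], [-13.56, -1.88]]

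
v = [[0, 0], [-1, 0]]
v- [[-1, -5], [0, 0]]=[[1, 5], [-1, 0]]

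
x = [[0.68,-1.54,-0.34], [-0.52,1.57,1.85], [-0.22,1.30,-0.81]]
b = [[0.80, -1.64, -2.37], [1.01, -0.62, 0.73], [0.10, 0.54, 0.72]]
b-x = [[0.12, -0.10, -2.03], [1.53, -2.19, -1.12], [0.32, -0.76, 1.53]]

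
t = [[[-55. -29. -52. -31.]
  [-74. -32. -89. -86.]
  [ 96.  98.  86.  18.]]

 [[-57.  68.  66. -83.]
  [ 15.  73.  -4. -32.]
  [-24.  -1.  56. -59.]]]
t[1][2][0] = -24.0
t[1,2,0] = -24.0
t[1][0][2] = 66.0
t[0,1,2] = -89.0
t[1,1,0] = 15.0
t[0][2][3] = 18.0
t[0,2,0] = 96.0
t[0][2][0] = 96.0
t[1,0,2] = 66.0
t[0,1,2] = -89.0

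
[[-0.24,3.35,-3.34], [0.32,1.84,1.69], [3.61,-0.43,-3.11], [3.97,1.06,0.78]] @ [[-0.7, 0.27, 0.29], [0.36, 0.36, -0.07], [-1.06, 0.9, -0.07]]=[[4.91, -1.86, -0.07], [-1.35, 2.27, -0.15], [0.61, -1.98, 1.29], [-3.22, 2.16, 1.02]]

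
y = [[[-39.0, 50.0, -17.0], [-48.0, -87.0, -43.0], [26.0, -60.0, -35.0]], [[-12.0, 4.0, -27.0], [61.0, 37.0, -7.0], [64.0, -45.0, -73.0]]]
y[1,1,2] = -7.0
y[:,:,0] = [[-39.0, -48.0, 26.0], [-12.0, 61.0, 64.0]]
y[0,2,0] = 26.0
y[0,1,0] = -48.0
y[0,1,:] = [-48.0, -87.0, -43.0]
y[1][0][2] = -27.0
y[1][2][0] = 64.0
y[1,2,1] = -45.0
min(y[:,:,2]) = -73.0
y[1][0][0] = -12.0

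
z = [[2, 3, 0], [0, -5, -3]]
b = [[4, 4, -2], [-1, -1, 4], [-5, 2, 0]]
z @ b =[[5, 5, 8], [20, -1, -20]]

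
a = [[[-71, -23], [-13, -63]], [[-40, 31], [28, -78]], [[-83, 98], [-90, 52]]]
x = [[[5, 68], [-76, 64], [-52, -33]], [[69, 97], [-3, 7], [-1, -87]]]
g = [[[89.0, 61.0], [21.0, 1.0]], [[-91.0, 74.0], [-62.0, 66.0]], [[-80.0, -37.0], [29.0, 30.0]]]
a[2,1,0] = -90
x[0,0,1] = 68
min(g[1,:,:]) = -91.0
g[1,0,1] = 74.0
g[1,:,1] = [74.0, 66.0]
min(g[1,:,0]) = -91.0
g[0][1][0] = 21.0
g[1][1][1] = 66.0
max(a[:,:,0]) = 28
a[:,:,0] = [[-71, -13], [-40, 28], [-83, -90]]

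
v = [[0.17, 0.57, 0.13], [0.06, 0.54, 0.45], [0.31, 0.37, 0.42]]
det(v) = 0.06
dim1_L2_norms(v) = [0.61, 0.71, 0.64]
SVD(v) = [[-0.53, -0.78, -0.35], [-0.64, 0.09, 0.77], [-0.56, 0.63, -0.54]] @ diag([1.08071427038157, 0.2677737595242346, 0.19533018072967698]) @ [[-0.28, -0.79, -0.55],[0.25, -0.61, 0.75],[-0.93, 0.07, 0.37]]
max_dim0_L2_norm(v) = 0.87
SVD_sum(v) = [[0.16,0.45,0.31], [0.19,0.54,0.38], [0.17,0.48,0.33]] + [[-0.05, 0.13, -0.16], [0.01, -0.01, 0.02], [0.04, -0.1, 0.13]] + [[0.06, -0.0, -0.03], [-0.14, 0.01, 0.06], [0.1, -0.01, -0.04]]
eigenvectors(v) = [[(-0.49+0j), (-0.73+0j), -0.73-0.00j],[(-0.61+0j), 0.12-0.41j, 0.12+0.41j],[-0.61+0.00j, 0.17+0.51j, 0.17-0.51j]]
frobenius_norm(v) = 1.13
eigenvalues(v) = [(1.04+0j), (0.05+0.23j), (0.05-0.23j)]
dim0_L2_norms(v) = [0.36, 0.87, 0.63]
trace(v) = 1.13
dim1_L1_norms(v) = [0.87, 1.05, 1.1]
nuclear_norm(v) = 1.54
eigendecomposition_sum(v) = [[(0.14+0j), (0.4+0j), (0.32-0j)], [0.18+0.00j, (0.5+0j), 0.40-0.00j], [(0.18+0j), 0.50+0.00j, 0.40-0.00j]] + [[0.01+0.10j,(0.08-0.06j),-0.10-0.02j], [(-0.06-0.01j),(0.02+0.06j),0.03-0.05j], [(0.07-0.03j),(-0.06-0.04j),0.01+0.07j]] + [[(0.01-0.1j), 0.08+0.06j, (-0.1+0.02j)], [(-0.06+0.01j), (0.02-0.06j), (0.03+0.05j)], [(0.07+0.03j), (-0.06+0.04j), 0.01-0.07j]]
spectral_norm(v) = 1.08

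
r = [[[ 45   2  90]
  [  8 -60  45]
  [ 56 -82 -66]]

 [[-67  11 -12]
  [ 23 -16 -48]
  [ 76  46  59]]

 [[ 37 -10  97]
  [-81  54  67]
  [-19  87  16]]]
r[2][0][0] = 37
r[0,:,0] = [45, 8, 56]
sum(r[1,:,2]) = -1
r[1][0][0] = -67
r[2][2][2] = 16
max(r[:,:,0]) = 76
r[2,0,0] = 37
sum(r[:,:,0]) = 78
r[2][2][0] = -19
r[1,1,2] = -48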